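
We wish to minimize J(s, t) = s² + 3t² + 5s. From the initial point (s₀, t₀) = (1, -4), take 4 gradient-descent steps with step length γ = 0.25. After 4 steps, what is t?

∇J = (2s + 5, 6t)
(s₁, t₁) = (1, -4) − 0.25·(7, -24) = (-0.75, 2)
(s₂, t₂) = (-0.75, 2) − 0.25·(3.5, 12) = (-1.625, -1)
(s₃, t₃) = (-1.625, -1) − 0.25·(1.75, -6) = (-2.0625, 0.5)
(s₄, t₄) = (-2.0625, 0.5) − 0.25·(0.875, 3) = (-2.28125, -0.25)
t = -0.25

-0.25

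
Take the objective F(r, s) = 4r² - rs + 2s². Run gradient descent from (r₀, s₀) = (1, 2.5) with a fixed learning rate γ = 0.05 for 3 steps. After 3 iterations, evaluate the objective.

3.8467387109375

∇F = (8r - s, -r + 4s)
Step 1: at (1, 2.5), ∇F = (5.5, 9) → (1, 2.5) − 0.05·(5.5, 9) = (0.725, 2.05)
Step 2: at (0.725, 2.05), ∇F = (3.75, 7.475) → (0.725, 2.05) − 0.05·(3.75, 7.475) = (0.5375, 1.67625)
Step 3: at (0.5375, 1.67625), ∇F = (2.62375, 6.1675) → (0.5375, 1.67625) − 0.05·(2.62375, 6.1675) = (0.4063125, 1.367875)
F(0.4063125, 1.367875) = 3.8467387109375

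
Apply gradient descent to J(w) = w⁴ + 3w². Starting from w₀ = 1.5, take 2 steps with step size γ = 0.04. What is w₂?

0.42144

J′(w) = 4w³ + 6w
Step 1: J′(1.5) = 22.5; w₁ = 1.5 − 0.04·22.5 = 0.6
Step 2: J′(0.6) = 4.464; w₂ = 0.6 − 0.04·4.464 = 0.42144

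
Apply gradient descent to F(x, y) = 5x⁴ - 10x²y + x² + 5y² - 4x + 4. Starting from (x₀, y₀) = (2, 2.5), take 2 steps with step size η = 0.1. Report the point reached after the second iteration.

∇F = (20x³ - 20xy + 2x - 4, -10x² + 10y)
Step 1: at (2, 2.5), ∇F = (60, -15) → (2, 2.5) − 0.1·(60, -15) = (-4, 4)
Step 2: at (-4, 4), ∇F = (-972, -120) → (-4, 4) − 0.1·(-972, -120) = (93.2, 16)

(93.2, 16)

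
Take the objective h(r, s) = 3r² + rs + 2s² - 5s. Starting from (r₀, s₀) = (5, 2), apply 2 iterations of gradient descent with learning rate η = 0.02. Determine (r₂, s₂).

(3.8, 1.7056)

∇h = (6r + s, r + 4s - 5)
Step 1: at (5, 2), ∇h = (32, 8) → (5, 2) − 0.02·(32, 8) = (4.36, 1.84)
Step 2: at (4.36, 1.84), ∇h = (28, 6.72) → (4.36, 1.84) − 0.02·(28, 6.72) = (3.8, 1.7056)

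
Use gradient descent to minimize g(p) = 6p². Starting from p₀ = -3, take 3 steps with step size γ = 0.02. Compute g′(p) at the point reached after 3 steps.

g′(p) = 12p
Step 1: g′(-3) = -36; p₁ = -3 − 0.02·(-36) = -2.28
Step 2: g′(-2.28) = -27.36; p₂ = -2.28 − 0.02·(-27.36) = -1.7328
Step 3: g′(-1.7328) = -20.7936; p₃ = -1.7328 − 0.02·(-20.7936) = -1.316928
g′(p) at (-1.316928) = -15.803136

-15.803136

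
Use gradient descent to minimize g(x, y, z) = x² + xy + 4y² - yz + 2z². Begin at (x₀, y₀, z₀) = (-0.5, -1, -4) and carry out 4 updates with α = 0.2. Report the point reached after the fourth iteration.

(-0.0072, -0.0352, -0.0064)

∇g = (2x + y, x + 8y - z, -y + 4z)
Step 1: at (-0.5, -1, -4), ∇g = (-2, -4.5, -15) → (-0.5, -1, -4) − 0.2·(-2, -4.5, -15) = (-0.1, -0.1, -1)
Step 2: at (-0.1, -0.1, -1), ∇g = (-0.3, 0.1, -3.9) → (-0.1, -0.1, -1) − 0.2·(-0.3, 0.1, -3.9) = (-0.04, -0.12, -0.22)
Step 3: at (-0.04, -0.12, -0.22), ∇g = (-0.2, -0.78, -0.76) → (-0.04, -0.12, -0.22) − 0.2·(-0.2, -0.78, -0.76) = (0, 0.036, -0.068)
Step 4: at (0, 0.036, -0.068), ∇g = (0.036, 0.356, -0.308) → (0, 0.036, -0.068) − 0.2·(0.036, 0.356, -0.308) = (-0.0072, -0.0352, -0.0064)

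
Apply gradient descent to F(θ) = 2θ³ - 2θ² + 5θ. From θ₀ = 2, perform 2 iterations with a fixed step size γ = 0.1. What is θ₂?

-0.646

F′(θ) = 6θ² - 4θ + 5
θ₁ = 2 − 0.1·21 = -0.1
θ₂ = -0.1 − 0.1·5.46 = -0.646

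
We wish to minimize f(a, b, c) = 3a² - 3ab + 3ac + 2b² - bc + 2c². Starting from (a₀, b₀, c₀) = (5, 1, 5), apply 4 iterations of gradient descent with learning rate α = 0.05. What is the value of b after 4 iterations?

∇f = (6a - 3b + 3c, -3a + 4b - c, 3a - b + 4c)
(a₁, b₁, c₁) = (5, 1, 5) − 0.05·(42, -16, 34) = (2.9, 1.8, 3.3)
(a₂, b₂, c₂) = (2.9, 1.8, 3.3) − 0.05·(21.9, -4.8, 20.1) = (1.805, 2.04, 2.295)
(a₃, b₃, c₃) = (1.805, 2.04, 2.295) − 0.05·(11.595, 0.45, 12.555) = (1.22525, 2.0175, 1.66725)
(a₄, b₄, c₄) = (1.22525, 2.0175, 1.66725) − 0.05·(6.30075, 2.727, 8.32725) = (0.9102125, 1.88115, 1.2508875)
b = 1.88115

1.88115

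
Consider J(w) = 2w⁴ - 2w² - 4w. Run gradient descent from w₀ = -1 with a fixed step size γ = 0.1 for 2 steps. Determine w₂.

J′(w) = 8w³ - 4w - 4
w₁ = -1 − 0.1·(-8) = -0.2
w₂ = -0.2 − 0.1·(-3.264) = 0.1264

0.1264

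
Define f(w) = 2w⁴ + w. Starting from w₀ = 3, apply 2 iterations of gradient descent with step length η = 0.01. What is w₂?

0.77425704

f′(w) = 8w³ + 1
w₁ = 3 − 0.01·217 = 0.83
w₂ = 0.83 − 0.01·5.574296 = 0.77425704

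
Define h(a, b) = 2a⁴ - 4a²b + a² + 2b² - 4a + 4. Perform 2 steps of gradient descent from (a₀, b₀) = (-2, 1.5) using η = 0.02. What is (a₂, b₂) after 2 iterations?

∇h = (8a³ - 8ab + 2a - 4, -4a² + 4b)
Step 1: at (-2, 1.5), ∇h = (-48, -10) → (-2, 1.5) − 0.02·(-48, -10) = (-1.04, 1.7)
Step 2: at (-1.04, 1.7), ∇h = (-0.934912, 2.4736) → (-1.04, 1.7) − 0.02·(-0.934912, 2.4736) = (-1.02130176, 1.650528)

(-1.02130176, 1.650528)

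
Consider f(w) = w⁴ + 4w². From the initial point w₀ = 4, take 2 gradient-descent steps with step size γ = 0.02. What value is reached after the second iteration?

f′(w) = 4w³ + 8w
Step 1: f′(4) = 288; w₁ = 4 − 0.02·288 = -1.76
Step 2: f′(-1.76) = -35.887104; w₂ = -1.76 − 0.02·(-35.887104) = -1.04225792

-1.04225792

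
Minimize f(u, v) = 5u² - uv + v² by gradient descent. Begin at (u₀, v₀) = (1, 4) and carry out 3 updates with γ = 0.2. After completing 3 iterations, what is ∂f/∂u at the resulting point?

∇f = (10u - v, -u + 2v)
(u₁, v₁) = (1, 4) − 0.2·(6, 7) = (-0.2, 2.6)
(u₂, v₂) = (-0.2, 2.6) − 0.2·(-4.6, 5.4) = (0.72, 1.52)
(u₃, v₃) = (0.72, 1.52) − 0.2·(5.68, 2.32) = (-0.416, 1.056)
∂f/∂u at (-0.416, 1.056) = -5.216

-5.216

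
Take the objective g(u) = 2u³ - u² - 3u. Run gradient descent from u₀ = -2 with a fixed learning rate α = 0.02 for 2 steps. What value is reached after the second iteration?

g′(u) = 6u² - 2u - 3
Step 1: g′(-2) = 25; u₁ = -2 − 0.02·25 = -2.5
Step 2: g′(-2.5) = 39.5; u₂ = -2.5 − 0.02·39.5 = -3.29

-3.29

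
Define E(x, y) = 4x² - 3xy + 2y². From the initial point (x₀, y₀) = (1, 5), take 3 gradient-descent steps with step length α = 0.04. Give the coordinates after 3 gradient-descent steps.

∇E = (8x - 3y, -3x + 4y)
(x₁, y₁) = (1, 5) − 0.04·(-7, 17) = (1.28, 4.32)
(x₂, y₂) = (1.28, 4.32) − 0.04·(-2.72, 13.44) = (1.3888, 3.7824)
(x₃, y₃) = (1.3888, 3.7824) − 0.04·(-0.2368, 10.9632) = (1.398272, 3.343872)

(1.398272, 3.343872)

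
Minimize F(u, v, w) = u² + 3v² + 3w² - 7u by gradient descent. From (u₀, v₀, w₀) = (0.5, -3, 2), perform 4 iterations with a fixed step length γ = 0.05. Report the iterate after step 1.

∇F = (2u - 7, 6v, 6w)
(u₁, v₁, w₁) = (0.5, -3, 2) − 0.05·(-6, -18, 12) = (0.8, -2.1, 1.4)

(0.8, -2.1, 1.4)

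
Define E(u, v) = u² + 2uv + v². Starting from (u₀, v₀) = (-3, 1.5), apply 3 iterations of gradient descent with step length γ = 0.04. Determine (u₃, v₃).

∇E = (2u + 2v, 2u + 2v)
(u₁, v₁) = (-3, 1.5) − 0.04·(-3, -3) = (-2.88, 1.62)
(u₂, v₂) = (-2.88, 1.62) − 0.04·(-2.52, -2.52) = (-2.7792, 1.7208)
(u₃, v₃) = (-2.7792, 1.7208) − 0.04·(-2.1168, -2.1168) = (-2.694528, 1.805472)

(-2.694528, 1.805472)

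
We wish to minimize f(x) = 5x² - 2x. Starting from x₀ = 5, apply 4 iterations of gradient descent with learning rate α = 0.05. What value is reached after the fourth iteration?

f′(x) = 10x - 2
x₁ = 5 − 0.05·48 = 2.6
x₂ = 2.6 − 0.05·24 = 1.4
x₃ = 1.4 − 0.05·12 = 0.8
x₄ = 0.8 − 0.05·6 = 0.5

0.5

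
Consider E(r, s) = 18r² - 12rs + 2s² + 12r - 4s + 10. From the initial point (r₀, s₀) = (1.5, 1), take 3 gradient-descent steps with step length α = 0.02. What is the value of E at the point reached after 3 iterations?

∇E = (36r - 12s + 12, -12r + 4s - 4)
Step 1: at (1.5, 1), ∇E = (54, -18) → (1.5, 1) − 0.02·(54, -18) = (0.42, 1.36)
Step 2: at (0.42, 1.36), ∇E = (10.8, -3.6) → (0.42, 1.36) − 0.02·(10.8, -3.6) = (0.204, 1.432)
Step 3: at (0.204, 1.432), ∇E = (2.16, -0.72) → (0.204, 1.432) − 0.02·(2.16, -0.72) = (0.1608, 1.4464)
E(0.1608, 1.4464) = 8.002592

8.002592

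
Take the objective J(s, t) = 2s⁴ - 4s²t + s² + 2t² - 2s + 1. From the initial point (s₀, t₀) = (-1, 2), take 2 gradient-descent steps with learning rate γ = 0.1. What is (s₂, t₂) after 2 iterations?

(-0.5168, 1.744)

∇J = (8s³ - 8st + 2s - 2, -4s² + 4t)
Step 1: at (-1, 2), ∇J = (4, 4) → (-1, 2) − 0.1·(4, 4) = (-1.4, 1.6)
Step 2: at (-1.4, 1.6), ∇J = (-8.832, -1.44) → (-1.4, 1.6) − 0.1·(-8.832, -1.44) = (-0.5168, 1.744)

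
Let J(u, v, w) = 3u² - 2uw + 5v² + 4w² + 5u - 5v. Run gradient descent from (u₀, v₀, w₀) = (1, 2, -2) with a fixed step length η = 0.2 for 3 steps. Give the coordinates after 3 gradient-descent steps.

∇J = (6u - 2w + 5, 10v - 5, -2u + 8w)
(u₁, v₁, w₁) = (1, 2, -2) − 0.2·(15, 15, -18) = (-2, -1, 1.6)
(u₂, v₂, w₂) = (-2, -1, 1.6) − 0.2·(-10.2, -15, 16.8) = (0.04, 2, -1.76)
(u₃, v₃, w₃) = (0.04, 2, -1.76) − 0.2·(8.76, 15, -14.16) = (-1.712, -1, 1.072)

(-1.712, -1, 1.072)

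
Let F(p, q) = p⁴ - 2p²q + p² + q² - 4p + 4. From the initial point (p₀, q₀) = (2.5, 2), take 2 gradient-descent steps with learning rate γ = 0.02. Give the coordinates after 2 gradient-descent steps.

(1.58130824, 2.189476)

∇F = (4p³ - 4pq + 2p - 4, -2p² + 2q)
Step 1: at (2.5, 2), ∇F = (43.5, -8.5) → (2.5, 2) − 0.02·(43.5, -8.5) = (1.63, 2.17)
Step 2: at (1.63, 2.17), ∇F = (2.434588, -0.9738) → (1.63, 2.17) − 0.02·(2.434588, -0.9738) = (1.58130824, 2.189476)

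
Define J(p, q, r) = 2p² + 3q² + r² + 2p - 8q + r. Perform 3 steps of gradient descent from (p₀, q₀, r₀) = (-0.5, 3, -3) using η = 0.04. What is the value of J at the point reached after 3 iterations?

-0.6877818368

∇J = (4p + 2, 6q - 8, 2r + 1)
Step 1: at (-0.5, 3, -3), ∇J = (0, 10, -5) → (-0.5, 3, -3) − 0.04·(0, 10, -5) = (-0.5, 2.6, -2.8)
Step 2: at (-0.5, 2.6, -2.8), ∇J = (0, 7.6, -4.6) → (-0.5, 2.6, -2.8) − 0.04·(0, 7.6, -4.6) = (-0.5, 2.296, -2.616)
Step 3: at (-0.5, 2.296, -2.616), ∇J = (0, 5.776, -4.232) → (-0.5, 2.296, -2.616) − 0.04·(0, 5.776, -4.232) = (-0.5, 2.06496, -2.44672)
J(-0.5, 2.06496, -2.44672) = -0.6877818368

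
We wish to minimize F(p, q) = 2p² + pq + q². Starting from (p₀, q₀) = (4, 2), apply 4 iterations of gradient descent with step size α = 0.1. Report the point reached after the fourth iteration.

(0.3404, 0.313)

∇F = (4p + q, p + 2q)
Step 1: at (4, 2), ∇F = (18, 8) → (4, 2) − 0.1·(18, 8) = (2.2, 1.2)
Step 2: at (2.2, 1.2), ∇F = (10, 4.6) → (2.2, 1.2) − 0.1·(10, 4.6) = (1.2, 0.74)
Step 3: at (1.2, 0.74), ∇F = (5.54, 2.68) → (1.2, 0.74) − 0.1·(5.54, 2.68) = (0.646, 0.472)
Step 4: at (0.646, 0.472), ∇F = (3.056, 1.59) → (0.646, 0.472) − 0.1·(3.056, 1.59) = (0.3404, 0.313)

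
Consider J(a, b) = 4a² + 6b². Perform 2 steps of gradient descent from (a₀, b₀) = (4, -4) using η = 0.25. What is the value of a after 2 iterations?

4

∇J = (8a, 12b)
(a₁, b₁) = (4, -4) − 0.25·(32, -48) = (-4, 8)
(a₂, b₂) = (-4, 8) − 0.25·(-32, 96) = (4, -16)
a = 4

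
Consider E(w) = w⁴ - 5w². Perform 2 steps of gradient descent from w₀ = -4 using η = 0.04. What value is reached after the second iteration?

-9.48757504

E′(w) = 4w³ - 10w
w₁ = -4 − 0.04·(-216) = 4.64
w₂ = 4.64 − 0.04·353.189376 = -9.48757504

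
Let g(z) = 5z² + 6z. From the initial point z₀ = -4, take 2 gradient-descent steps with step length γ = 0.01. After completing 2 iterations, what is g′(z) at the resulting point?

g′(z) = 10z + 6
z₁ = -4 − 0.01·(-34) = -3.66
z₂ = -3.66 − 0.01·(-30.6) = -3.354
g′(z) at (-3.354) = -27.54

-27.54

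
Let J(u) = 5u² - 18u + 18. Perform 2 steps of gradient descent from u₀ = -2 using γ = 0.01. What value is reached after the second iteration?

-1.278

J′(u) = 10u - 18
u₁ = -2 − 0.01·(-38) = -1.62
u₂ = -1.62 − 0.01·(-34.2) = -1.278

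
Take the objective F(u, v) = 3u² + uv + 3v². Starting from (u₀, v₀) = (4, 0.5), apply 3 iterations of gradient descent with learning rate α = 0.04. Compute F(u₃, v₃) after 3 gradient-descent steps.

∇F = (6u + v, u + 6v)
(u₁, v₁) = (4, 0.5) − 0.04·(24.5, 7) = (3.02, 0.22)
(u₂, v₂) = (3.02, 0.22) − 0.04·(18.34, 4.34) = (2.2864, 0.0464)
(u₃, v₃) = (2.2864, 0.0464) − 0.04·(13.7648, 2.5648) = (1.735808, -0.056192)
F(1.735808, -0.056192) = 8.951022338048

8.951022338048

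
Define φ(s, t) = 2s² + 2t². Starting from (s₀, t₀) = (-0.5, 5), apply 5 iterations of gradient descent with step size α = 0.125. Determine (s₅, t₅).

∇φ = (4s, 4t)
(s₁, t₁) = (-0.5, 5) − 0.125·(-2, 20) = (-0.25, 2.5)
(s₂, t₂) = (-0.25, 2.5) − 0.125·(-1, 10) = (-0.125, 1.25)
(s₃, t₃) = (-0.125, 1.25) − 0.125·(-0.5, 5) = (-0.0625, 0.625)
(s₄, t₄) = (-0.0625, 0.625) − 0.125·(-0.25, 2.5) = (-0.03125, 0.3125)
(s₅, t₅) = (-0.03125, 0.3125) − 0.125·(-0.125, 1.25) = (-0.015625, 0.15625)

(-0.015625, 0.15625)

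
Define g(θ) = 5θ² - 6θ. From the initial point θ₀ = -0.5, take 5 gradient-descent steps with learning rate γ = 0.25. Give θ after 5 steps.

g′(θ) = 10θ - 6
θ₁ = -0.5 − 0.25·(-11) = 2.25
θ₂ = 2.25 − 0.25·16.5 = -1.875
θ₃ = -1.875 − 0.25·(-24.75) = 4.3125
θ₄ = 4.3125 − 0.25·37.125 = -4.96875
θ₅ = -4.96875 − 0.25·(-55.6875) = 8.953125

8.953125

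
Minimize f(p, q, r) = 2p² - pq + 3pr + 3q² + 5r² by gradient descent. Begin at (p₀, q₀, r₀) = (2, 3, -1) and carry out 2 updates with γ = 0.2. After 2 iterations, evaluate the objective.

2.5408

∇f = (4p - q + 3r, -p + 6q, 3p + 10r)
(p₁, q₁, r₁) = (2, 3, -1) − 0.2·(2, 16, -4) = (1.6, -0.2, -0.2)
(p₂, q₂, r₂) = (1.6, -0.2, -0.2) − 0.2·(6, -2.8, 2.8) = (0.4, 0.36, -0.76)
f(0.4, 0.36, -0.76) = 2.5408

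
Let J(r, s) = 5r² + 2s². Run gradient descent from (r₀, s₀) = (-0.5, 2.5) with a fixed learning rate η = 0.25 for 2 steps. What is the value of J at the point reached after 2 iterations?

∇J = (10r, 4s)
Step 1: at (-0.5, 2.5), ∇J = (-5, 10) → (-0.5, 2.5) − 0.25·(-5, 10) = (0.75, 0)
Step 2: at (0.75, 0), ∇J = (7.5, 0) → (0.75, 0) − 0.25·(7.5, 0) = (-1.125, 0)
J(-1.125, 0) = 6.328125

6.328125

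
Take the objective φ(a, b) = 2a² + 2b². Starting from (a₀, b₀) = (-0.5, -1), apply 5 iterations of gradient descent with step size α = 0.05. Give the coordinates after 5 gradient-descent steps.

∇φ = (4a, 4b)
Step 1: at (-0.5, -1), ∇φ = (-2, -4) → (-0.5, -1) − 0.05·(-2, -4) = (-0.4, -0.8)
Step 2: at (-0.4, -0.8), ∇φ = (-1.6, -3.2) → (-0.4, -0.8) − 0.05·(-1.6, -3.2) = (-0.32, -0.64)
Step 3: at (-0.32, -0.64), ∇φ = (-1.28, -2.56) → (-0.32, -0.64) − 0.05·(-1.28, -2.56) = (-0.256, -0.512)
Step 4: at (-0.256, -0.512), ∇φ = (-1.024, -2.048) → (-0.256, -0.512) − 0.05·(-1.024, -2.048) = (-0.2048, -0.4096)
Step 5: at (-0.2048, -0.4096), ∇φ = (-0.8192, -1.6384) → (-0.2048, -0.4096) − 0.05·(-0.8192, -1.6384) = (-0.16384, -0.32768)

(-0.16384, -0.32768)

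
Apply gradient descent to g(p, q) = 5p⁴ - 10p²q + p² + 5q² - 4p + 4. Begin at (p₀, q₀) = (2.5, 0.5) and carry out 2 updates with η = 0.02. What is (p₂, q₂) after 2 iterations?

(8.7689132, 3.45858)

∇g = (20p³ - 20pq + 2p - 4, -10p² + 10q)
Step 1: at (2.5, 0.5), ∇g = (288.5, -57.5) → (2.5, 0.5) − 0.02·(288.5, -57.5) = (-3.27, 1.65)
Step 2: at (-3.27, 1.65), ∇g = (-601.94566, -90.429) → (-3.27, 1.65) − 0.02·(-601.94566, -90.429) = (8.7689132, 3.45858)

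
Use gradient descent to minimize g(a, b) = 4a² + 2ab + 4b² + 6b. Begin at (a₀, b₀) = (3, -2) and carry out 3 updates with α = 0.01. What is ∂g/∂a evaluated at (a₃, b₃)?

15.799008

∇g = (8a + 2b, 2a + 8b + 6)
Step 1: at (3, -2), ∇g = (20, -4) → (3, -2) − 0.01·(20, -4) = (2.8, -1.96)
Step 2: at (2.8, -1.96), ∇g = (18.48, -4.08) → (2.8, -1.96) − 0.01·(18.48, -4.08) = (2.6152, -1.9192)
Step 3: at (2.6152, -1.9192), ∇g = (17.0832, -4.1232) → (2.6152, -1.9192) − 0.01·(17.0832, -4.1232) = (2.444368, -1.877968)
∂g/∂a at (2.444368, -1.877968) = 15.799008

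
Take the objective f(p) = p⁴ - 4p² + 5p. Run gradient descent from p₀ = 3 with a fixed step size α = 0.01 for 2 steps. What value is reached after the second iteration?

1.85304276

f′(p) = 4p³ - 8p + 5
p₁ = 3 − 0.01·89 = 2.11
p₂ = 2.11 − 0.01·25.695724 = 1.85304276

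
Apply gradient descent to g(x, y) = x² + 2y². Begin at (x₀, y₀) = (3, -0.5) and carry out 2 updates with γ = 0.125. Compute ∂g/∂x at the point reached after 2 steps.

∇g = (2x, 4y)
(x₁, y₁) = (3, -0.5) − 0.125·(6, -2) = (2.25, -0.25)
(x₂, y₂) = (2.25, -0.25) − 0.125·(4.5, -1) = (1.6875, -0.125)
∂g/∂x at (1.6875, -0.125) = 3.375

3.375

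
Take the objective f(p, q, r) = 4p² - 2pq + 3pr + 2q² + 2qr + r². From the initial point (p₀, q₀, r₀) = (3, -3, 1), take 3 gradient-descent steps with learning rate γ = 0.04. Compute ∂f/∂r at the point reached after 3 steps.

∇f = (8p - 2q + 3r, -2p + 4q + 2r, 3p + 2q + 2r)
(p₁, q₁, r₁) = (3, -3, 1) − 0.04·(33, -16, 5) = (1.68, -2.36, 0.8)
(p₂, q₂, r₂) = (1.68, -2.36, 0.8) − 0.04·(20.56, -11.2, 1.92) = (0.8576, -1.912, 0.7232)
(p₃, q₃, r₃) = (0.8576, -1.912, 0.7232) − 0.04·(12.8544, -7.9168, 0.1952) = (0.343424, -1.595328, 0.715392)
∂f/∂r at (0.343424, -1.595328, 0.715392) = -0.7296

-0.7296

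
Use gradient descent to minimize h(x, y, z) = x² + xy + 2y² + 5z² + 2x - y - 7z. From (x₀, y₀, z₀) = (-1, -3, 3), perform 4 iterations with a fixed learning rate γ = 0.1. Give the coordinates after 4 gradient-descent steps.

(-0.6494, -0.0283, 0.7)

∇h = (2x + y + 2, x + 4y - 1, 10z - 7)
(x₁, y₁, z₁) = (-1, -3, 3) − 0.1·(-3, -14, 23) = (-0.7, -1.6, 0.7)
(x₂, y₂, z₂) = (-0.7, -1.6, 0.7) − 0.1·(-1, -8.1, 0) = (-0.6, -0.79, 0.7)
(x₃, y₃, z₃) = (-0.6, -0.79, 0.7) − 0.1·(0.01, -4.76, 0) = (-0.601, -0.314, 0.7)
(x₄, y₄, z₄) = (-0.601, -0.314, 0.7) − 0.1·(0.484, -2.857, 0) = (-0.6494, -0.0283, 0.7)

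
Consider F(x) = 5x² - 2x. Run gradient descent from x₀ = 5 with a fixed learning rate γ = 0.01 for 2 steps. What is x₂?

F′(x) = 10x - 2
x₁ = 5 − 0.01·48 = 4.52
x₂ = 4.52 − 0.01·43.2 = 4.088

4.088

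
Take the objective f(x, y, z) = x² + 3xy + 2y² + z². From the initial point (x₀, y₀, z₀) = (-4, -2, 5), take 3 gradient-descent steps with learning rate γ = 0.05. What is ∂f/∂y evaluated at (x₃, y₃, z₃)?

-6.76075

∇f = (2x + 3y, 3x + 4y, 2z)
Step 1: at (-4, -2, 5), ∇f = (-14, -20, 10) → (-4, -2, 5) − 0.05·(-14, -20, 10) = (-3.3, -1, 4.5)
Step 2: at (-3.3, -1, 4.5), ∇f = (-9.6, -13.9, 9) → (-3.3, -1, 4.5) − 0.05·(-9.6, -13.9, 9) = (-2.82, -0.305, 4.05)
Step 3: at (-2.82, -0.305, 4.05), ∇f = (-6.555, -9.68, 8.1) → (-2.82, -0.305, 4.05) − 0.05·(-6.555, -9.68, 8.1) = (-2.49225, 0.179, 3.645)
∂f/∂y at (-2.49225, 0.179, 3.645) = -6.76075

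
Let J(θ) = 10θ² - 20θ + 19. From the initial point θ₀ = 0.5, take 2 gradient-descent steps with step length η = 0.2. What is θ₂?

-3.5

J′(θ) = 20θ - 20
θ₁ = 0.5 − 0.2·(-10) = 2.5
θ₂ = 2.5 − 0.2·30 = -3.5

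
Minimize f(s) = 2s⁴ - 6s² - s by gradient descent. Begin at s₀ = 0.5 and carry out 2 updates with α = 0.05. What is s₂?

1.1252

f′(s) = 8s³ - 12s - 1
Step 1: f′(0.5) = -6; s₁ = 0.5 − 0.05·(-6) = 0.8
Step 2: f′(0.8) = -6.504; s₂ = 0.8 − 0.05·(-6.504) = 1.1252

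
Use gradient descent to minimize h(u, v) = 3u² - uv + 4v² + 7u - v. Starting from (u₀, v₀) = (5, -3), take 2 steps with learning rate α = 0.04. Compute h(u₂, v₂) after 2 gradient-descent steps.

∇h = (6u - v + 7, -u + 8v - 1)
Step 1: at (5, -3), ∇h = (40, -30) → (5, -3) − 0.04·(40, -30) = (3.4, -1.8)
Step 2: at (3.4, -1.8), ∇h = (29.2, -18.8) → (3.4, -1.8) − 0.04·(29.2, -18.8) = (2.232, -1.048)
h(2.232, -1.048) = 38.349824

38.349824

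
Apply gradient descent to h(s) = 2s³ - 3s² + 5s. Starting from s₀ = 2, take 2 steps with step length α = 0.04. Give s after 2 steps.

1.018624

h′(s) = 6s² - 6s + 5
s₁ = 2 − 0.04·17 = 1.32
s₂ = 1.32 − 0.04·7.5344 = 1.018624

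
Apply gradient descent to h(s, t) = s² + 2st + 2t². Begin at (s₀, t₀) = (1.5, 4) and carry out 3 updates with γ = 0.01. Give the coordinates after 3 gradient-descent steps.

(1.187684, 3.458888)

∇h = (2s + 2t, 2s + 4t)
Step 1: at (1.5, 4), ∇h = (11, 19) → (1.5, 4) − 0.01·(11, 19) = (1.39, 3.81)
Step 2: at (1.39, 3.81), ∇h = (10.4, 18.02) → (1.39, 3.81) − 0.01·(10.4, 18.02) = (1.286, 3.6298)
Step 3: at (1.286, 3.6298), ∇h = (9.8316, 17.0912) → (1.286, 3.6298) − 0.01·(9.8316, 17.0912) = (1.187684, 3.458888)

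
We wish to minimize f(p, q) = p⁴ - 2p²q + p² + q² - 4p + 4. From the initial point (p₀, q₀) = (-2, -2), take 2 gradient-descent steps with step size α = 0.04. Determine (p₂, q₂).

(0.32022016, -1.393792)

∇f = (4p³ - 4pq + 2p - 4, -2p² + 2q)
(p₁, q₁) = (-2, -2) − 0.04·(-56, -12) = (0.24, -1.52)
(p₂, q₂) = (0.24, -1.52) − 0.04·(-2.005504, -3.1552) = (0.32022016, -1.393792)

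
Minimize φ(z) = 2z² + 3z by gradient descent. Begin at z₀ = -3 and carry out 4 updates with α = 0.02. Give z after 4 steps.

-2.36188416

φ′(z) = 4z + 3
z₁ = -3 − 0.02·(-9) = -2.82
z₂ = -2.82 − 0.02·(-8.28) = -2.6544
z₃ = -2.6544 − 0.02·(-7.6176) = -2.502048
z₄ = -2.502048 − 0.02·(-7.008192) = -2.36188416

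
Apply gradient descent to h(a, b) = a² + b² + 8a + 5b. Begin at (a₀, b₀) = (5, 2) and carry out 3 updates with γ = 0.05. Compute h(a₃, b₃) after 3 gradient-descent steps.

∇h = (2a + 8, 2b + 5)
Step 1: at (5, 2), ∇h = (18, 9) → (5, 2) − 0.05·(18, 9) = (4.1, 1.55)
Step 2: at (4.1, 1.55), ∇h = (16.2, 8.1) → (4.1, 1.55) − 0.05·(16.2, 8.1) = (3.29, 1.145)
Step 3: at (3.29, 1.145), ∇h = (14.58, 7.29) → (3.29, 1.145) − 0.05·(14.58, 7.29) = (2.561, 0.7805)
h(2.561, 0.7805) = 31.55840125

31.55840125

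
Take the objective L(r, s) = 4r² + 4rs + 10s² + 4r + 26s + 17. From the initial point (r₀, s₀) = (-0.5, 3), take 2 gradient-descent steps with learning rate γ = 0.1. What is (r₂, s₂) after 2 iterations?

∇L = (8r + 4s + 4, 4r + 20s + 26)
(r₁, s₁) = (-0.5, 3) − 0.1·(12, 84) = (-1.7, -5.4)
(r₂, s₂) = (-1.7, -5.4) − 0.1·(-31.2, -88.8) = (1.42, 3.48)

(1.42, 3.48)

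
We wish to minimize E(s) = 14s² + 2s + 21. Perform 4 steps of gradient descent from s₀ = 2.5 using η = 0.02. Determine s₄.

E′(s) = 28s + 2
Step 1: E′(2.5) = 72; s₁ = 2.5 − 0.02·72 = 1.06
Step 2: E′(1.06) = 31.68; s₂ = 1.06 − 0.02·31.68 = 0.4264
Step 3: E′(0.4264) = 13.9392; s₃ = 0.4264 − 0.02·13.9392 = 0.147616
Step 4: E′(0.147616) = 6.133248; s₄ = 0.147616 − 0.02·6.133248 = 0.02495104

0.02495104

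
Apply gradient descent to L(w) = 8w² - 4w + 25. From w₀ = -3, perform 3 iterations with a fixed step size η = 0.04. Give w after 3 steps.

L′(w) = 16w - 4
w₁ = -3 − 0.04·(-52) = -0.92
w₂ = -0.92 − 0.04·(-18.72) = -0.1712
w₃ = -0.1712 − 0.04·(-6.7392) = 0.098368

0.098368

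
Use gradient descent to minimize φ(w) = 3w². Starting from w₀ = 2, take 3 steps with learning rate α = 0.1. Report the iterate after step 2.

φ′(w) = 6w
Step 1: φ′(2) = 12; w₁ = 2 − 0.1·12 = 0.8
Step 2: φ′(0.8) = 4.8; w₂ = 0.8 − 0.1·4.8 = 0.32

0.32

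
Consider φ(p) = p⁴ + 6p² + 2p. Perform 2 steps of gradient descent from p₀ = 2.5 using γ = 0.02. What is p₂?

φ′(p) = 4p³ + 12p + 2
Step 1: φ′(2.5) = 94.5; p₁ = 2.5 − 0.02·94.5 = 0.61
Step 2: φ′(0.61) = 10.227924; p₂ = 0.61 − 0.02·10.227924 = 0.40544152

0.40544152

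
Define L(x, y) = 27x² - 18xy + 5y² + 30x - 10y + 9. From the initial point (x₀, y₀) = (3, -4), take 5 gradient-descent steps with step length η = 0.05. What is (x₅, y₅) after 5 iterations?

∇L = (54x - 18y + 30, -18x + 10y - 10)
Step 1: at (3, -4), ∇L = (264, -104) → (3, -4) − 0.05·(264, -104) = (-10.2, 1.2)
Step 2: at (-10.2, 1.2), ∇L = (-542.4, 185.6) → (-10.2, 1.2) − 0.05·(-542.4, 185.6) = (16.92, -8.08)
Step 3: at (16.92, -8.08), ∇L = (1089.12, -395.36) → (16.92, -8.08) − 0.05·(1089.12, -395.36) = (-37.536, 11.688)
Step 4: at (-37.536, 11.688), ∇L = (-2207.328, 782.528) → (-37.536, 11.688) − 0.05·(-2207.328, 782.528) = (72.8304, -27.4384)
Step 5: at (72.8304, -27.4384), ∇L = (4456.7328, -1595.3312) → (72.8304, -27.4384) − 0.05·(4456.7328, -1595.3312) = (-150.00624, 52.32816)

(-150.00624, 52.32816)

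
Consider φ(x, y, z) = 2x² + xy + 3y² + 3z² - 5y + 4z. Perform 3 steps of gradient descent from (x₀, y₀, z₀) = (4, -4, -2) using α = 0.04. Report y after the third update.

∇φ = (4x + y, x + 6y - 5, 6z + 4)
(x₁, y₁, z₁) = (4, -4, -2) − 0.04·(12, -25, -8) = (3.52, -3, -1.68)
(x₂, y₂, z₂) = (3.52, -3, -1.68) − 0.04·(11.08, -19.48, -6.08) = (3.0768, -2.2208, -1.4368)
(x₃, y₃, z₃) = (3.0768, -2.2208, -1.4368) − 0.04·(10.0864, -15.248, -4.6208) = (2.673344, -1.61088, -1.251968)
y = -1.61088

-1.61088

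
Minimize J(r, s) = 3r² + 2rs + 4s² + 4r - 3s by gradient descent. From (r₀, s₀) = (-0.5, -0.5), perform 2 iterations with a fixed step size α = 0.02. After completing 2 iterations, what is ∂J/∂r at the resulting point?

∇J = (6r + 2s + 4, 2r + 8s - 3)
Step 1: at (-0.5, -0.5), ∇J = (0, -8) → (-0.5, -0.5) − 0.02·(0, -8) = (-0.5, -0.34)
Step 2: at (-0.5, -0.34), ∇J = (0.32, -6.72) → (-0.5, -0.34) − 0.02·(0.32, -6.72) = (-0.5064, -0.2056)
∂J/∂r at (-0.5064, -0.2056) = 0.5504

0.5504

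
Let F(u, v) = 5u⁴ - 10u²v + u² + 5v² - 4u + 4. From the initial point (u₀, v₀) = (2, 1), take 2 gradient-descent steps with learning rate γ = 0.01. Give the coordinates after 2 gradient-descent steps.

∇F = (20u³ - 20uv + 2u - 4, -10u² + 10v)
Step 1: at (2, 1), ∇F = (120, -30) → (2, 1) − 0.01·(120, -30) = (0.8, 1.3)
Step 2: at (0.8, 1.3), ∇F = (-12.96, 6.6) → (0.8, 1.3) − 0.01·(-12.96, 6.6) = (0.9296, 1.234)

(0.9296, 1.234)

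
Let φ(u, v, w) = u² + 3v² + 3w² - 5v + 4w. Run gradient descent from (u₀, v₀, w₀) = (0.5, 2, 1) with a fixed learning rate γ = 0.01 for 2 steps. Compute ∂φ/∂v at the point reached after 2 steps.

6.1852

∇φ = (2u, 6v - 5, 6w + 4)
Step 1: at (0.5, 2, 1), ∇φ = (1, 7, 10) → (0.5, 2, 1) − 0.01·(1, 7, 10) = (0.49, 1.93, 0.9)
Step 2: at (0.49, 1.93, 0.9), ∇φ = (0.98, 6.58, 9.4) → (0.49, 1.93, 0.9) − 0.01·(0.98, 6.58, 9.4) = (0.4802, 1.8642, 0.806)
∂φ/∂v at (0.4802, 1.8642, 0.806) = 6.1852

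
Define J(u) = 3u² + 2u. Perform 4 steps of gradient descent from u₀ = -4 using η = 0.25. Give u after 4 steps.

-0.5625

J′(u) = 6u + 2
u₁ = -4 − 0.25·(-22) = 1.5
u₂ = 1.5 − 0.25·11 = -1.25
u₃ = -1.25 − 0.25·(-5.5) = 0.125
u₄ = 0.125 − 0.25·2.75 = -0.5625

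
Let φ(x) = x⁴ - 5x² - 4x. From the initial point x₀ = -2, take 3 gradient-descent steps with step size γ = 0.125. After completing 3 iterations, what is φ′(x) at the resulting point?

φ′(x) = 4x³ - 10x - 4
Step 1: φ′(-2) = -16; x₁ = -2 − 0.125·(-16) = 0
Step 2: φ′(0) = -4; x₂ = 0 − 0.125·(-4) = 0.5
Step 3: φ′(0.5) = -8.5; x₃ = 0.5 − 0.125·(-8.5) = 1.5625
φ′(x) at (1.5625) = -4.3662109375

-4.3662109375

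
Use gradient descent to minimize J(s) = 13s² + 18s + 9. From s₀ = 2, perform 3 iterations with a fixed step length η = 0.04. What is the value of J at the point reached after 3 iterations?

2.7692311552

J′(s) = 26s + 18
s₁ = 2 − 0.04·70 = -0.8
s₂ = -0.8 − 0.04·(-2.8) = -0.688
s₃ = -0.688 − 0.04·0.112 = -0.69248
J(-0.69248) = 2.7692311552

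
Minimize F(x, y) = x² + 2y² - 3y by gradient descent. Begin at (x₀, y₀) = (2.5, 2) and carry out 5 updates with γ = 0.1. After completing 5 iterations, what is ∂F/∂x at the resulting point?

∇F = (2x, 4y - 3)
Step 1: at (2.5, 2), ∇F = (5, 5) → (2.5, 2) − 0.1·(5, 5) = (2, 1.5)
Step 2: at (2, 1.5), ∇F = (4, 3) → (2, 1.5) − 0.1·(4, 3) = (1.6, 1.2)
Step 3: at (1.6, 1.2), ∇F = (3.2, 1.8) → (1.6, 1.2) − 0.1·(3.2, 1.8) = (1.28, 1.02)
Step 4: at (1.28, 1.02), ∇F = (2.56, 1.08) → (1.28, 1.02) − 0.1·(2.56, 1.08) = (1.024, 0.912)
Step 5: at (1.024, 0.912), ∇F = (2.048, 0.648) → (1.024, 0.912) − 0.1·(2.048, 0.648) = (0.8192, 0.8472)
∂F/∂x at (0.8192, 0.8472) = 1.6384

1.6384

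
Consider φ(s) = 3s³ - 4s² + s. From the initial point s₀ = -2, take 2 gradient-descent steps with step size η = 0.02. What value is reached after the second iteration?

-5.255048

φ′(s) = 9s² - 8s + 1
s₁ = -2 − 0.02·53 = -3.06
s₂ = -3.06 − 0.02·109.7524 = -5.255048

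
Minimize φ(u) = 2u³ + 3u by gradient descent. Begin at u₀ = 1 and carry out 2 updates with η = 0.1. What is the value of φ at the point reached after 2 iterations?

-0.635483632

φ′(u) = 6u² + 3
u₁ = 1 − 0.1·9 = 0.1
u₂ = 0.1 − 0.1·3.06 = -0.206
φ(-0.206) = -0.635483632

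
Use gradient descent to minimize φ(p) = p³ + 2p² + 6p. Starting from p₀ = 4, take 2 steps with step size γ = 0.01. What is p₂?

2.7813

φ′(p) = 3p² + 4p + 6
p₁ = 4 − 0.01·70 = 3.3
p₂ = 3.3 − 0.01·51.87 = 2.7813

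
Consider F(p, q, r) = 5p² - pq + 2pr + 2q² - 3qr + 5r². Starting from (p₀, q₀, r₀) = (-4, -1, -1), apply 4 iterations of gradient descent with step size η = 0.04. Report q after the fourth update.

-0.88169728

∇F = (10p - q + 2r, -p + 4q - 3r, 2p - 3q + 10r)
(p₁, q₁, r₁) = (-4, -1, -1) − 0.04·(-41, 3, -15) = (-2.36, -1.12, -0.4)
(p₂, q₂, r₂) = (-2.36, -1.12, -0.4) − 0.04·(-23.28, -0.92, -5.36) = (-1.4288, -1.0832, -0.1856)
(p₃, q₃, r₃) = (-1.4288, -1.0832, -0.1856) − 0.04·(-13.576, -2.3472, -1.464) = (-0.88576, -0.989312, -0.12704)
(p₄, q₄, r₄) = (-0.88576, -0.989312, -0.12704) − 0.04·(-8.122368, -2.690368, -0.073984) = (-0.56086528, -0.88169728, -0.12408064)
q = -0.88169728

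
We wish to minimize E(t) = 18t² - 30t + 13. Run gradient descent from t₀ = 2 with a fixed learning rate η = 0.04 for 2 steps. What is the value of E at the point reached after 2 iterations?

1.41828352

E′(t) = 36t - 30
Step 1: E′(2) = 42; t₁ = 2 − 0.04·42 = 0.32
Step 2: E′(0.32) = -18.48; t₂ = 0.32 − 0.04·(-18.48) = 1.0592
E(1.0592) = 1.41828352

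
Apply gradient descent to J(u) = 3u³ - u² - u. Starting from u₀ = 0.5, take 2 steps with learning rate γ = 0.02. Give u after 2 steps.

J′(u) = 9u² - 2u - 1
Step 1: J′(0.5) = 0.25; u₁ = 0.5 − 0.02·0.25 = 0.495
Step 2: J′(0.495) = 0.215225; u₂ = 0.495 − 0.02·0.215225 = 0.4906955

0.4906955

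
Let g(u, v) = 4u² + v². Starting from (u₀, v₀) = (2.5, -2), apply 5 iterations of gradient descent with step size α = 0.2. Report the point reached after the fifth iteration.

(-0.1944, -0.15552)

∇g = (8u, 2v)
(u₁, v₁) = (2.5, -2) − 0.2·(20, -4) = (-1.5, -1.2)
(u₂, v₂) = (-1.5, -1.2) − 0.2·(-12, -2.4) = (0.9, -0.72)
(u₃, v₃) = (0.9, -0.72) − 0.2·(7.2, -1.44) = (-0.54, -0.432)
(u₄, v₄) = (-0.54, -0.432) − 0.2·(-4.32, -0.864) = (0.324, -0.2592)
(u₅, v₅) = (0.324, -0.2592) − 0.2·(2.592, -0.5184) = (-0.1944, -0.15552)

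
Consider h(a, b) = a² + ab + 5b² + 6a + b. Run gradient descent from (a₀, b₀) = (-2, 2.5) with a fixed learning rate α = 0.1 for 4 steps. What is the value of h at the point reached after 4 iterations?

∇h = (2a + b + 6, a + 10b + 1)
(a₁, b₁) = (-2, 2.5) − 0.1·(4.5, 24) = (-2.45, 0.1)
(a₂, b₂) = (-2.45, 0.1) − 0.1·(1.2, -0.45) = (-2.57, 0.145)
(a₃, b₃) = (-2.57, 0.145) − 0.1·(1.005, -0.12) = (-2.6705, 0.157)
(a₄, b₄) = (-2.6705, 0.157) − 0.1·(0.816, -0.1005) = (-2.7521, 0.16705)
h(-2.7521, 0.16705) = -9.0917053825

-9.0917053825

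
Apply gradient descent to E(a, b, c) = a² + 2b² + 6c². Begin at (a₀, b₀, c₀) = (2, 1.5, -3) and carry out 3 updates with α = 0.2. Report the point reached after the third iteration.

∇E = (2a, 4b, 12c)
(a₁, b₁, c₁) = (2, 1.5, -3) − 0.2·(4, 6, -36) = (1.2, 0.3, 4.2)
(a₂, b₂, c₂) = (1.2, 0.3, 4.2) − 0.2·(2.4, 1.2, 50.4) = (0.72, 0.06, -5.88)
(a₃, b₃, c₃) = (0.72, 0.06, -5.88) − 0.2·(1.44, 0.24, -70.56) = (0.432, 0.012, 8.232)

(0.432, 0.012, 8.232)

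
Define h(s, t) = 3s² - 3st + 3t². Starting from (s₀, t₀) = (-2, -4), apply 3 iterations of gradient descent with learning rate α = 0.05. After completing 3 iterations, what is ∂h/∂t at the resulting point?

∇h = (6s - 3t, -3s + 6t)
Step 1: at (-2, -4), ∇h = (0, -18) → (-2, -4) − 0.05·(0, -18) = (-2, -3.1)
Step 2: at (-2, -3.1), ∇h = (-2.7, -12.6) → (-2, -3.1) − 0.05·(-2.7, -12.6) = (-1.865, -2.47)
Step 3: at (-1.865, -2.47), ∇h = (-3.78, -9.225) → (-1.865, -2.47) − 0.05·(-3.78, -9.225) = (-1.676, -2.00875)
∂h/∂t at (-1.676, -2.00875) = -7.0245

-7.0245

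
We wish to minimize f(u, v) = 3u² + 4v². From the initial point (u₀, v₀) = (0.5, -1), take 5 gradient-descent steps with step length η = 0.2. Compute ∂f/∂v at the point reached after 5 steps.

0.62208

∇f = (6u, 8v)
(u₁, v₁) = (0.5, -1) − 0.2·(3, -8) = (-0.1, 0.6)
(u₂, v₂) = (-0.1, 0.6) − 0.2·(-0.6, 4.8) = (0.02, -0.36)
(u₃, v₃) = (0.02, -0.36) − 0.2·(0.12, -2.88) = (-0.004, 0.216)
(u₄, v₄) = (-0.004, 0.216) − 0.2·(-0.024, 1.728) = (0.0008, -0.1296)
(u₅, v₅) = (0.0008, -0.1296) − 0.2·(0.0048, -1.0368) = (-0.00016, 0.07776)
∂f/∂v at (-0.00016, 0.07776) = 0.62208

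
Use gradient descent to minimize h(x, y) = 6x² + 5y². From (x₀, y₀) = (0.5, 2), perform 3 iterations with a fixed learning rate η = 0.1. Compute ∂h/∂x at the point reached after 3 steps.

∇h = (12x, 10y)
Step 1: at (0.5, 2), ∇h = (6, 20) → (0.5, 2) − 0.1·(6, 20) = (-0.1, 0)
Step 2: at (-0.1, 0), ∇h = (-1.2, 0) → (-0.1, 0) − 0.1·(-1.2, 0) = (0.02, 0)
Step 3: at (0.02, 0), ∇h = (0.24, 0) → (0.02, 0) − 0.1·(0.24, 0) = (-0.004, 0)
∂h/∂x at (-0.004, 0) = -0.048

-0.048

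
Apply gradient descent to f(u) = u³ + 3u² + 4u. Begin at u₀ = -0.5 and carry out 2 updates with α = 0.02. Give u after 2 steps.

-0.5679735

f′(u) = 3u² + 6u + 4
Step 1: f′(-0.5) = 1.75; u₁ = -0.5 − 0.02·1.75 = -0.535
Step 2: f′(-0.535) = 1.648675; u₂ = -0.535 − 0.02·1.648675 = -0.5679735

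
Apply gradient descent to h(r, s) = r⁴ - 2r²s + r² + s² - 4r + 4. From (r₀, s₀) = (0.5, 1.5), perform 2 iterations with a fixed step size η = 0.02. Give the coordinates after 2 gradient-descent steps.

(0.71820152, 1.406884)

∇h = (4r³ - 4rs + 2r - 4, -2r² + 2s)
(r₁, s₁) = (0.5, 1.5) − 0.02·(-5.5, 2.5) = (0.61, 1.45)
(r₂, s₂) = (0.61, 1.45) − 0.02·(-5.410076, 2.1558) = (0.71820152, 1.406884)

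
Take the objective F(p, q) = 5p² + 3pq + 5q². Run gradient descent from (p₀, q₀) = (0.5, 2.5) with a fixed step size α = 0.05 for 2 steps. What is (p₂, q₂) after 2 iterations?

∇F = (10p + 3q, 3p + 10q)
(p₁, q₁) = (0.5, 2.5) − 0.05·(12.5, 26.5) = (-0.125, 1.175)
(p₂, q₂) = (-0.125, 1.175) − 0.05·(2.275, 11.375) = (-0.23875, 0.60625)

(-0.23875, 0.60625)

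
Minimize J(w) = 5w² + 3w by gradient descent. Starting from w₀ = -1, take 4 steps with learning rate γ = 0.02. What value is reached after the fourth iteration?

-0.58672

J′(w) = 10w + 3
Step 1: J′(-1) = -7; w₁ = -1 − 0.02·(-7) = -0.86
Step 2: J′(-0.86) = -5.6; w₂ = -0.86 − 0.02·(-5.6) = -0.748
Step 3: J′(-0.748) = -4.48; w₃ = -0.748 − 0.02·(-4.48) = -0.6584
Step 4: J′(-0.6584) = -3.584; w₄ = -0.6584 − 0.02·(-3.584) = -0.58672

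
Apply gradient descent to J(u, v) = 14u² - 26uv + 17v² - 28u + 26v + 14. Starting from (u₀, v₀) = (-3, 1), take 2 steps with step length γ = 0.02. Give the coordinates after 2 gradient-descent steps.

(-0.4608, -1.208)

∇J = (28u - 26v - 28, -26u + 34v + 26)
(u₁, v₁) = (-3, 1) − 0.02·(-138, 138) = (-0.24, -1.76)
(u₂, v₂) = (-0.24, -1.76) − 0.02·(11.04, -27.6) = (-0.4608, -1.208)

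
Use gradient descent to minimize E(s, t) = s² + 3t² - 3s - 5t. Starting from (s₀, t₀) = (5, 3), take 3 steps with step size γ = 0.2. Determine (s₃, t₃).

(2.256, 0.816)

∇E = (2s - 3, 6t - 5)
Step 1: at (5, 3), ∇E = (7, 13) → (5, 3) − 0.2·(7, 13) = (3.6, 0.4)
Step 2: at (3.6, 0.4), ∇E = (4.2, -2.6) → (3.6, 0.4) − 0.2·(4.2, -2.6) = (2.76, 0.92)
Step 3: at (2.76, 0.92), ∇E = (2.52, 0.52) → (2.76, 0.92) − 0.2·(2.52, 0.52) = (2.256, 0.816)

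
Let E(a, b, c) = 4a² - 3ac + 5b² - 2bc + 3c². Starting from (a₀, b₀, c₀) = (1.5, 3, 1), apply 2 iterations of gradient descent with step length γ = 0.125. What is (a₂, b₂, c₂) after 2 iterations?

(0.5859375, 0.515625, 0.40625)

∇E = (8a - 3c, 10b - 2c, -3a - 2b + 6c)
(a₁, b₁, c₁) = (1.5, 3, 1) − 0.125·(9, 28, -4.5) = (0.375, -0.5, 1.5625)
(a₂, b₂, c₂) = (0.375, -0.5, 1.5625) − 0.125·(-1.6875, -8.125, 9.25) = (0.5859375, 0.515625, 0.40625)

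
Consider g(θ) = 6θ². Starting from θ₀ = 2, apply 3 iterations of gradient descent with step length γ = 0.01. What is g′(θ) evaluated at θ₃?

g′(θ) = 12θ
θ₁ = 2 − 0.01·24 = 1.76
θ₂ = 1.76 − 0.01·21.12 = 1.5488
θ₃ = 1.5488 − 0.01·18.5856 = 1.362944
g′(θ) at (1.362944) = 16.355328

16.355328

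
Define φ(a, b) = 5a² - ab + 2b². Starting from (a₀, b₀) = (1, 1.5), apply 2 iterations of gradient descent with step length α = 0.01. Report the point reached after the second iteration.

∇φ = (10a - b, -a + 4b)
Step 1: at (1, 1.5), ∇φ = (8.5, 5) → (1, 1.5) − 0.01·(8.5, 5) = (0.915, 1.45)
Step 2: at (0.915, 1.45), ∇φ = (7.7, 4.885) → (0.915, 1.45) − 0.01·(7.7, 4.885) = (0.838, 1.40115)

(0.838, 1.40115)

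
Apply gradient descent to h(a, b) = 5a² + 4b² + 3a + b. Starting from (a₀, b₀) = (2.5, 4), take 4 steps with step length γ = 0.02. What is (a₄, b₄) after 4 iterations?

∇h = (10a + 3, 8b + 1)
Step 1: at (2.5, 4), ∇h = (28, 33) → (2.5, 4) − 0.02·(28, 33) = (1.94, 3.34)
Step 2: at (1.94, 3.34), ∇h = (22.4, 27.72) → (1.94, 3.34) − 0.02·(22.4, 27.72) = (1.492, 2.7856)
Step 3: at (1.492, 2.7856), ∇h = (17.92, 23.2848) → (1.492, 2.7856) − 0.02·(17.92, 23.2848) = (1.1336, 2.319904)
Step 4: at (1.1336, 2.319904), ∇h = (14.336, 19.559232) → (1.1336, 2.319904) − 0.02·(14.336, 19.559232) = (0.84688, 1.92871936)

(0.84688, 1.92871936)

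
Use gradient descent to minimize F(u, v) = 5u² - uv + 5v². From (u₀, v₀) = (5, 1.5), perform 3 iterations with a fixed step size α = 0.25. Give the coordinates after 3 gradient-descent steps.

(-15.7265625, 3.03125)

∇F = (10u - v, -u + 10v)
(u₁, v₁) = (5, 1.5) − 0.25·(48.5, 10) = (-7.125, -1)
(u₂, v₂) = (-7.125, -1) − 0.25·(-70.25, -2.875) = (10.4375, -0.28125)
(u₃, v₃) = (10.4375, -0.28125) − 0.25·(104.65625, -13.25) = (-15.7265625, 3.03125)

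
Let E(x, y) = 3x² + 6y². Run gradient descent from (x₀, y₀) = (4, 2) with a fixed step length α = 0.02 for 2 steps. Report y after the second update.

∇E = (6x, 12y)
(x₁, y₁) = (4, 2) − 0.02·(24, 24) = (3.52, 1.52)
(x₂, y₂) = (3.52, 1.52) − 0.02·(21.12, 18.24) = (3.0976, 1.1552)
y = 1.1552

1.1552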